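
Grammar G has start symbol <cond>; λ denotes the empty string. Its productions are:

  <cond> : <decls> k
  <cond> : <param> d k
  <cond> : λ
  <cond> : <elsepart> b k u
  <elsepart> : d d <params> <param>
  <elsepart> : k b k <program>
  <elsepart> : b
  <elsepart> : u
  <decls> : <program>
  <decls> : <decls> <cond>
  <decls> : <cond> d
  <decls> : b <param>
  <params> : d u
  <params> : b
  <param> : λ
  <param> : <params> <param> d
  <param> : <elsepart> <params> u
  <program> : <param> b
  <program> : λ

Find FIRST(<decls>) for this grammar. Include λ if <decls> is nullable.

{ b, d, k, u, λ }

From <decls> : <program>: add FIRST(<program>) = { b, d, k, u, λ } (including λ since <program> is nullable).
From <decls> : <decls> <cond>: <decls>, <cond> nullable, take FIRST(<decls>) ∪ FIRST(<cond>) = { b, d, k, u }; also λ since the whole RHS is nullable.
From <decls> : <cond> d: <cond> nullable, take FIRST(<cond>) ∪ {d} = { b, d, k, u }.
<decls> : b <param> contributes {b}.
Union: FIRST(<decls>) = { b, d, k, u, λ }.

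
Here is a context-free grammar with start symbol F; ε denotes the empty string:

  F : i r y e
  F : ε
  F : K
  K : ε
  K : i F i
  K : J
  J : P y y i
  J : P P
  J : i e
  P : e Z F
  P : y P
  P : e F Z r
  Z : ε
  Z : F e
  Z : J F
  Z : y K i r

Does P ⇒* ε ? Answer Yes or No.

No

Nullable nonterminals: F, K, Z.
No production of P has an RHS whose symbols are all nullable, so P is not nullable.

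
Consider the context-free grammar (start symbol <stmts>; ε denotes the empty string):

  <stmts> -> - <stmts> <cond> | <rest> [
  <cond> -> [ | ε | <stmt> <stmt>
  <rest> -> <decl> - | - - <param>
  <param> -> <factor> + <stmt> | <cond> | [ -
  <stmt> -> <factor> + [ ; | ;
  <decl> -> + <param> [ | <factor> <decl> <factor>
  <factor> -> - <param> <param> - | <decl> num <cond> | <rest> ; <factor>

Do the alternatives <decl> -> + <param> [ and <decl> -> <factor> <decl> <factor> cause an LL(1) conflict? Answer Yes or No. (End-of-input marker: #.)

FIRST(+ <param> [) = { + } and FIRST(<factor> <decl> <factor>) = { +, - }.
Both contain +, so the two alternatives are not disjoint — LL(1) conflict.

Yes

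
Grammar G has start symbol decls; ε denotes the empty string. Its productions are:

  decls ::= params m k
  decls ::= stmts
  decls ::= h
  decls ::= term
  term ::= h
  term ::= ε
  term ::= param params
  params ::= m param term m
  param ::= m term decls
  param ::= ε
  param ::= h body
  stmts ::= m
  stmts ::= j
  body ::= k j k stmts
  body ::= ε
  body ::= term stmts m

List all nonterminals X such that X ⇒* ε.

{ body, decls, param, term }

Directly nullable (have an ε-production): term, param, body.
decls ::= term with every symbol nullable, so decls is nullable.
No other nonterminal has a production whose RHS symbols are all nullable.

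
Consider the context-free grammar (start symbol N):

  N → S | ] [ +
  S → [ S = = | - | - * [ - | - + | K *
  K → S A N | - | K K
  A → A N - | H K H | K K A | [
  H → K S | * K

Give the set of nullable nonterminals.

No nonterminal has an empty production or an RHS whose symbols are all nullable.

{ } (none)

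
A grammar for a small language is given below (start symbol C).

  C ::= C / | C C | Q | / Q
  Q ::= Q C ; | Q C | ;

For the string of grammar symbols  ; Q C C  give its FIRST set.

; is a terminal; add {;} and stop.

{ ; }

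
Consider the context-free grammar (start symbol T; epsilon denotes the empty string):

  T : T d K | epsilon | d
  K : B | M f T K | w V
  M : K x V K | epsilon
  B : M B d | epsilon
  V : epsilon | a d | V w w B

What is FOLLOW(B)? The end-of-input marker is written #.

In K : B: B is at the end, add FOLLOW(K) = { #, d, f, w, x }.
In B : M B d: add FIRST(d) = { d }.
In V : V w w B: B is at the end, add FOLLOW(V) = { #, d, f, w, x }.
Union: FOLLOW(B) = { #, d, f, w, x }.

{ #, d, f, w, x }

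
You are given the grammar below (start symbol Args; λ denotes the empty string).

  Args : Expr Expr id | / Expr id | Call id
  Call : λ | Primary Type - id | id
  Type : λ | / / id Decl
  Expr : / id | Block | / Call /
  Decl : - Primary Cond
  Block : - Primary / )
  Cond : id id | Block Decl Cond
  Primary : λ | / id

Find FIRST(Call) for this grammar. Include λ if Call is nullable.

Call : λ contributes λ.
From Call : Primary Type - id: Primary, Type nullable, take FIRST(Primary) ∪ FIRST(Type) ∪ {-} = { -, / }.
Call : id contributes {id}.
Union: FIRST(Call) = { -, /, id, λ }.

{ -, /, id, λ }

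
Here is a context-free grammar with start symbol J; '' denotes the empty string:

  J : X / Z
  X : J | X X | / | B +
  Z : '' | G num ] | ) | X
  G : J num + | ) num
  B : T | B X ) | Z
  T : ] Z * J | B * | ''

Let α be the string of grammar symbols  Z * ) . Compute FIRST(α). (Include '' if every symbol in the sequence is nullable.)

Add FIRST(Z)\{''} = { ), *, +, /, ] }; Z is nullable, continue.
* is a terminal; add {*} and stop.

{ ), *, +, /, ] }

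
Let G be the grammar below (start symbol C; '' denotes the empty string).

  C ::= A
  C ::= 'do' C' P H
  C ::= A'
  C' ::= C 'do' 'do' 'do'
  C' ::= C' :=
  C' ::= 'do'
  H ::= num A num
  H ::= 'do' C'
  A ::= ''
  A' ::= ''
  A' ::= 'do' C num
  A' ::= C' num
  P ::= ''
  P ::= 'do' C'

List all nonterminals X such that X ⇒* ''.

{ A, A', C, P }

Directly nullable (have an ''-production): A, A', P.
C ::= A with every symbol nullable, so C is nullable.
No other nonterminal has a production whose RHS symbols are all nullable.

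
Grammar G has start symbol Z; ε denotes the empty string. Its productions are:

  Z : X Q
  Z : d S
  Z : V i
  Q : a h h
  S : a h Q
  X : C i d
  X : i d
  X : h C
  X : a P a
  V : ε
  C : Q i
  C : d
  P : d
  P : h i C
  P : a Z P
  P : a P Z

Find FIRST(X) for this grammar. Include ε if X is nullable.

{ a, d, h, i }

From X : C i d: add FIRST(C) = { a, d }.
X : i d contributes {i}.
X : h C contributes {h}.
X : a P a contributes {a}.
Union: FIRST(X) = { a, d, h, i }.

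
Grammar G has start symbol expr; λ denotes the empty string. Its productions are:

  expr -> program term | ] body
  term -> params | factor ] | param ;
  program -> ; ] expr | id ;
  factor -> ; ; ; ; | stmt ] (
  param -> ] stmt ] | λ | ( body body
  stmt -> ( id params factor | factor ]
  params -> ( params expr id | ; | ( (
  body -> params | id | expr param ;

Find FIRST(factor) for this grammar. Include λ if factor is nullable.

{ (, ; }

factor -> ; ; ; ; contributes {;}.
From factor -> stmt ] (: add FIRST(stmt) = { (, ; }.
Union: FIRST(factor) = { (, ; }.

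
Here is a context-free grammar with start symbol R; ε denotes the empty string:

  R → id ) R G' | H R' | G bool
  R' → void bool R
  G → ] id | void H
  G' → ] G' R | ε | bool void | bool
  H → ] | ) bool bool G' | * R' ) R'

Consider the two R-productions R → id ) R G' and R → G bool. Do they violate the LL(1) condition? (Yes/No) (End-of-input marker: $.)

FIRST(id ) R G') = { id } and FIRST(G bool) = { ], void }.
The FIRST sets are disjoint and neither alternative is nullable — no conflict.

No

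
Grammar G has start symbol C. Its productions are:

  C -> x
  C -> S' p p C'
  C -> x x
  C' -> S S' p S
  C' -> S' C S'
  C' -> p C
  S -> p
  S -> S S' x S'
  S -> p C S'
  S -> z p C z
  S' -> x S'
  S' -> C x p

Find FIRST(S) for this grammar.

S -> p contributes {p}.
From S -> S S' x S': add FIRST(S) = { p, z }.
S -> p C S' contributes {p}.
S -> z p C z contributes {z}.
Union: FIRST(S) = { p, z }.

{ p, z }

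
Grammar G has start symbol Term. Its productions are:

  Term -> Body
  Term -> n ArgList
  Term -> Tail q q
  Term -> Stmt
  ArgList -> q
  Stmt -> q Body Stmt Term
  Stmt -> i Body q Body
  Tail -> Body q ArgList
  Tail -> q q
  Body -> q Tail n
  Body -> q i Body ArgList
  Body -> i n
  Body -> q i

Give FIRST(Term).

{ i, n, q }

From Term -> Body: add FIRST(Body) = { i, q }.
Term -> n ArgList contributes {n}.
From Term -> Tail q q: add FIRST(Tail) = { i, q }.
From Term -> Stmt: add FIRST(Stmt) = { i, q }.
Union: FIRST(Term) = { i, n, q }.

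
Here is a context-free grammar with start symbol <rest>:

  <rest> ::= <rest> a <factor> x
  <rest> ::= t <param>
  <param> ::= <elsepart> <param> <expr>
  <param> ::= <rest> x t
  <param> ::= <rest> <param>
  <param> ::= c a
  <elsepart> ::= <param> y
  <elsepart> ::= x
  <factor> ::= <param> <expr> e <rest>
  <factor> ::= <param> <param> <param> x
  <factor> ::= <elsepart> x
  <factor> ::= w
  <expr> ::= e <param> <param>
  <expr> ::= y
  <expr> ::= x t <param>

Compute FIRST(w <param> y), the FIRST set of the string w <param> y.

{ w }

w is a terminal; add {w} and stop.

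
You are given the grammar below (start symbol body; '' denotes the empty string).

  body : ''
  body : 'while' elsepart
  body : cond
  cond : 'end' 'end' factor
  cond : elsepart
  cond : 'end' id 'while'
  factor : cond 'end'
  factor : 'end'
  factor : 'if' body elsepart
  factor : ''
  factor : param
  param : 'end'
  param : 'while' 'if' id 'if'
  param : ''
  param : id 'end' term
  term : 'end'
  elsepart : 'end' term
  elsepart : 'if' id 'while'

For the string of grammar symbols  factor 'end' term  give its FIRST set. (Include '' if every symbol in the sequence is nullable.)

Add FIRST(factor)\{''} = { 'end', 'if', 'while', id }; factor is nullable, continue.
'end' is a terminal; add {'end'} and stop.

{ 'end', 'if', 'while', id }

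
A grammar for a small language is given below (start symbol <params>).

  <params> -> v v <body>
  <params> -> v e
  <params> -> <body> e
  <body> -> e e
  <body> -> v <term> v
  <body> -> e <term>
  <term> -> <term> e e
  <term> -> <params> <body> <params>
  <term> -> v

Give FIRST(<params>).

{ e, v }

<params> -> v v <body> contributes {v}.
<params> -> v e contributes {v}.
From <params> -> <body> e: add FIRST(<body>) = { e, v }.
Union: FIRST(<params>) = { e, v }.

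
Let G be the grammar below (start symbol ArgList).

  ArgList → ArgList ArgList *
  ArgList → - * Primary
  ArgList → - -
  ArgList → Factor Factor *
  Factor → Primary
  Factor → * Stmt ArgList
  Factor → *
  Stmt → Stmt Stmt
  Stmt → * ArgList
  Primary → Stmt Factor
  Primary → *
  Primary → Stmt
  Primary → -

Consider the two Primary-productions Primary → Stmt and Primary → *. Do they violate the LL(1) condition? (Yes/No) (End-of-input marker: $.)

Yes

FIRST(Stmt) = { * } and FIRST(*) = { * }.
Both contain *, so the two alternatives are not disjoint — LL(1) conflict.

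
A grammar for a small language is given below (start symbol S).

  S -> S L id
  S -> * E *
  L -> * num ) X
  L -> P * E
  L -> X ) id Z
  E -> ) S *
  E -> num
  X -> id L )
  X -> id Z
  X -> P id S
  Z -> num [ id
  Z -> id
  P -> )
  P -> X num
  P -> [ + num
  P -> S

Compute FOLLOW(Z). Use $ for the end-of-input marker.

In L -> X ) id Z: Z is at the end, add FOLLOW(L) = { ), id }.
In X -> id Z: Z is at the end, add FOLLOW(X) = { ), id, num }.
Union: FOLLOW(Z) = { ), id, num }.

{ ), id, num }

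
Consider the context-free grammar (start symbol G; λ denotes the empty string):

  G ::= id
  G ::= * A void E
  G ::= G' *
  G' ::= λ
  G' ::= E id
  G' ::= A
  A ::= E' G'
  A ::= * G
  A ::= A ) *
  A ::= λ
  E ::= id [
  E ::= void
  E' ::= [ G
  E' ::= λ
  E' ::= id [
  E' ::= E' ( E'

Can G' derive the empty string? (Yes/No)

G' has an λ-production, so G' ⇒ λ.

Yes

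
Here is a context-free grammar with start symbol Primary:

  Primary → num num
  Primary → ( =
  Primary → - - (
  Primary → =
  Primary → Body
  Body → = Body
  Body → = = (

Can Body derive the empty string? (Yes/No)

No

No nonterminal in this grammar is nullable.
No production of Body has an RHS whose symbols are all nullable, so Body is not nullable.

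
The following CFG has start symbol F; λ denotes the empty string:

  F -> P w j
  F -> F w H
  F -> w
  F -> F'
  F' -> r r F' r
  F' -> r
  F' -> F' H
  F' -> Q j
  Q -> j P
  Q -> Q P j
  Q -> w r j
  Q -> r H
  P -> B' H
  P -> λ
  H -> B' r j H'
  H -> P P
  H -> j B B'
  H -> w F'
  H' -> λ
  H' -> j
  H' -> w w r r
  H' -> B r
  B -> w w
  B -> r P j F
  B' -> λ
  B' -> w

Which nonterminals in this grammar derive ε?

Directly nullable (have an λ-production): P, H', B'.
H -> P P with every symbol nullable, so H is nullable.
No other nonterminal has a production whose RHS symbols are all nullable.

{ B', H, H', P }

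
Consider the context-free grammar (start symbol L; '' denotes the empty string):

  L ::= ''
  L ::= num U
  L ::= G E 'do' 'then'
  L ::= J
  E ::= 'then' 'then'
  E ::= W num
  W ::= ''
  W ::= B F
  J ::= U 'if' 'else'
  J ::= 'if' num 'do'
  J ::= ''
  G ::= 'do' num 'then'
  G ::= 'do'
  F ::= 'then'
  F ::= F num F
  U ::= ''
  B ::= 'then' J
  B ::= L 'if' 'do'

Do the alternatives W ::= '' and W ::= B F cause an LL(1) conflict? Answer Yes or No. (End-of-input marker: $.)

FIRST('') = { '' } and FIRST(B F) = { 'do', 'if', 'then', num }.
The first alternative is nullable and FOLLOW(W) = { num } shares num with FIRST of the second — conflict.

Yes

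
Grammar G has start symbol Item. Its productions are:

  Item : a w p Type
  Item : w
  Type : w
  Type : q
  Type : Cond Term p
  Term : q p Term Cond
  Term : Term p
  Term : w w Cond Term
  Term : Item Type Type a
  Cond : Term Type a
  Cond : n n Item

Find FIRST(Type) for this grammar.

{ a, n, q, w }

Type : w contributes {w}.
Type : q contributes {q}.
From Type : Cond Term p: add FIRST(Cond) = { a, n, q, w }.
Union: FIRST(Type) = { a, n, q, w }.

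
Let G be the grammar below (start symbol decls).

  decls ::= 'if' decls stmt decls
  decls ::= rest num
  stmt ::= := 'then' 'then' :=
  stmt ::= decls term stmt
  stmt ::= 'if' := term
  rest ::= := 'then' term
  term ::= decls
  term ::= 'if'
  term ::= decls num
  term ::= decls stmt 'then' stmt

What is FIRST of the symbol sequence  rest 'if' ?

Add FIRST(rest) = { := }; rest is not nullable, stop.

{ := }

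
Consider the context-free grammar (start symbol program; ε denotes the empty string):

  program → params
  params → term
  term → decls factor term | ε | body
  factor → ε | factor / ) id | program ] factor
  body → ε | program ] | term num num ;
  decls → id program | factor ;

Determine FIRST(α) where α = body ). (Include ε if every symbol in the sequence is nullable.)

{ ), /, ;, ], id, num }

Add FIRST(body)\{ε} = { /, ;, ], id, num }; body is nullable, continue.
) is a terminal; add {)} and stop.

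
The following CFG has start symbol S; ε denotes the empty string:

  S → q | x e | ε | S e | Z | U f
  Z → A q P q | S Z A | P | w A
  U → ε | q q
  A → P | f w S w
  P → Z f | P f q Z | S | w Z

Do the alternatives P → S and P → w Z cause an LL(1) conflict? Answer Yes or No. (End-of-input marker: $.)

FIRST(S) = { e, f, q, w, x, ε } and FIRST(w Z) = { w }.
Both contain w, so the two alternatives are not disjoint — LL(1) conflict.

Yes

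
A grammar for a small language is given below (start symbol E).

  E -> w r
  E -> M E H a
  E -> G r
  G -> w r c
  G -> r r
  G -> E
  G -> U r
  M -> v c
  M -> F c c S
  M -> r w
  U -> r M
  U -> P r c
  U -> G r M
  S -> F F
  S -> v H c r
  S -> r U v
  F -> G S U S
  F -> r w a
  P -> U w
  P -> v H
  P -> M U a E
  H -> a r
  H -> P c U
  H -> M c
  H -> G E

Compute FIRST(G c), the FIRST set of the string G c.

{ r, v, w }

Add FIRST(G) = { r, v, w }; G is not nullable, stop.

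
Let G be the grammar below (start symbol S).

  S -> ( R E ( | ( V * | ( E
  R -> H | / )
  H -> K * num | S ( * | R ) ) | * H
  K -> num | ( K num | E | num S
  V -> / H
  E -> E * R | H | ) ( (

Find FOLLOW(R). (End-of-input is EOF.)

{ EOF, (, ), *, /, num }

In S -> ( R E (: add FIRST(E () = { (, ), *, /, num }.
In H -> R ) ): add FIRST() )) = { ) }.
In E -> E * R: R is at the end, add FOLLOW(E) = { EOF, (, *, num }.
Union: FOLLOW(R) = { EOF, (, ), *, /, num }.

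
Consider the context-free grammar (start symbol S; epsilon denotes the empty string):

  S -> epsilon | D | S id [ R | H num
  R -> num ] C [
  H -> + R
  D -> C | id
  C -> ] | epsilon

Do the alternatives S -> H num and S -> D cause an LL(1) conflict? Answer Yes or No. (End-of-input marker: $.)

No

FIRST(H num) = { + } and FIRST(D) = { ], id, epsilon }.
The second is nullable but FOLLOW(S) = { $, id } is disjoint from FIRST of the first.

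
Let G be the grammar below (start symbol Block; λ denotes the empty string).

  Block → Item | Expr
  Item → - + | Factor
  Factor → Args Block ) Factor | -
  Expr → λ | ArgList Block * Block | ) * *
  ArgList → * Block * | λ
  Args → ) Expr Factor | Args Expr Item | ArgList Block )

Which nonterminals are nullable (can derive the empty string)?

Directly nullable (have an λ-production): Expr, ArgList.
Block → Expr with every symbol nullable, so Block is nullable.
No other nonterminal has a production whose RHS symbols are all nullable.

{ ArgList, Block, Expr }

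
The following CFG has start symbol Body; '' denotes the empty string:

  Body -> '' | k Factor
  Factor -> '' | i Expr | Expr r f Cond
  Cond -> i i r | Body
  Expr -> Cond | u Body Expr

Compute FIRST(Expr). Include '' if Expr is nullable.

From Expr -> Cond: add FIRST(Cond) = { i, k, '' } (including '' since Cond is nullable).
Expr -> u Body Expr contributes {u}.
Union: FIRST(Expr) = { i, k, u, '' }.

{ i, k, u, '' }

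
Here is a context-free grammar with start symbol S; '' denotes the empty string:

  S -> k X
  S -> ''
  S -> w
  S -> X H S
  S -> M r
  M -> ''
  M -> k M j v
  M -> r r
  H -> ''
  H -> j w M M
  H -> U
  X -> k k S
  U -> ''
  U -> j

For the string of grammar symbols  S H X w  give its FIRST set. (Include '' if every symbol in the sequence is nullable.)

{ j, k, r, w }

Add FIRST(S)\{''} = { k, r, w }; S is nullable, continue.
Add FIRST(H)\{''} = { j }; H is nullable, continue.
Add FIRST(X) = { k }; X is not nullable, stop.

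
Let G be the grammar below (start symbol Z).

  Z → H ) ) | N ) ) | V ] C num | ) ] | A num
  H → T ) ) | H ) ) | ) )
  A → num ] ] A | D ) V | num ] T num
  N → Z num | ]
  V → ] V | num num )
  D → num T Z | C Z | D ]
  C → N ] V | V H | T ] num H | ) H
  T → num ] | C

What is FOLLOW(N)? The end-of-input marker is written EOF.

{ ), ] }

In Z → N ) ): add FIRST() )) = { ) }.
In C → N ] V: add FIRST(] V) = { ] }.
Union: FOLLOW(N) = { ), ] }.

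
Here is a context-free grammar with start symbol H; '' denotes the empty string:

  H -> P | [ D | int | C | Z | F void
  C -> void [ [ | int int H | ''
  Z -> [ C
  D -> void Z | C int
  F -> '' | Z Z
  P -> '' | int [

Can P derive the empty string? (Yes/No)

Yes

P has an ''-production, so P ⇒ ''.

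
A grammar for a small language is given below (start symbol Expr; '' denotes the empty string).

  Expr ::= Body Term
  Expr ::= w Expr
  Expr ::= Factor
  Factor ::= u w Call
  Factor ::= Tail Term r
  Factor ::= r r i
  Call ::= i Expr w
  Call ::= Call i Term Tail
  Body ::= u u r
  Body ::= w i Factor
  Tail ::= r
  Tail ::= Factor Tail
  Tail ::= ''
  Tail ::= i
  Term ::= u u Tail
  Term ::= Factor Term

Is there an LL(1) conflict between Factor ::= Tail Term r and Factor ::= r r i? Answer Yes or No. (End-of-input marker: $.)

FIRST(Tail Term r) = { i, r, u } and FIRST(r r i) = { r }.
Both contain r, so the two alternatives are not disjoint — LL(1) conflict.

Yes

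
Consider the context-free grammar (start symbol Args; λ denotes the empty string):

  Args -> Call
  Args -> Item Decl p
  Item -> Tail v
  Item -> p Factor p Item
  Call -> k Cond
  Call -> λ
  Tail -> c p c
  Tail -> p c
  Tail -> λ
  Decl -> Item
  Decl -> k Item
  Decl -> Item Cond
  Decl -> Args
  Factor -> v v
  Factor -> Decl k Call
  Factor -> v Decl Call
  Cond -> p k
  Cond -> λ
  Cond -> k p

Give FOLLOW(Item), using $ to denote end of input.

In Args -> Item Decl p: add FIRST(Decl p) = { c, k, p, v }.
In Item -> p Factor p Item: Item is at the end, add FOLLOW(Item) = { c, k, p, v }.
In Decl -> Item: Item is at the end, add FOLLOW(Decl) = { k, p }.
In Decl -> k Item: Item is at the end, add FOLLOW(Decl) = { k, p }.
In Decl -> Item Cond: add FIRST(Cond)\{λ} = { k, p }.
  Since Cond is nullable, also add FOLLOW(Decl) = { k, p }.
Union: FOLLOW(Item) = { c, k, p, v }.

{ c, k, p, v }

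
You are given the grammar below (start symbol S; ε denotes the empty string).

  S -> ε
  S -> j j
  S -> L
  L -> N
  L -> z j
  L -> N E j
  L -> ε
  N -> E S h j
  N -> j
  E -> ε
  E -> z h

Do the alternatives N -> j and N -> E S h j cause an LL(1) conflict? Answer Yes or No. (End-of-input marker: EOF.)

Yes

FIRST(j) = { j } and FIRST(E S h j) = { h, j, z }.
Both contain j, so the two alternatives are not disjoint — LL(1) conflict.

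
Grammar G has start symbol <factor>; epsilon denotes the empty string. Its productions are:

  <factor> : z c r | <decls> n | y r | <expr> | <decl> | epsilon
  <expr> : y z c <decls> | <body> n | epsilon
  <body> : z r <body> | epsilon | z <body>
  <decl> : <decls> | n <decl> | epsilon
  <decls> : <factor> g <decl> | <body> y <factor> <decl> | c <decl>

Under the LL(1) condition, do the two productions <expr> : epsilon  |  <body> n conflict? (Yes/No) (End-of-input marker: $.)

FIRST(epsilon) = { epsilon } and FIRST(<body> n) = { n, z }.
The first alternative is nullable and FOLLOW(<expr>) = { $, c, g, n, y, z } shares n with FIRST of the second — conflict.

Yes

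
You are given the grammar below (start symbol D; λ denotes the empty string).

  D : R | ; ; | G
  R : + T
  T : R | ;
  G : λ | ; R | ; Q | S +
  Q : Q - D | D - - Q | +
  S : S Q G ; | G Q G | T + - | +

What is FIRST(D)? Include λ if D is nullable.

From D : R: add FIRST(R) = { + }.
D : ; ; contributes {;}.
From D : G: add FIRST(G) = { +, -, ;, λ } (including λ since G is nullable).
Union: FIRST(D) = { +, -, ;, λ }.

{ +, -, ;, λ }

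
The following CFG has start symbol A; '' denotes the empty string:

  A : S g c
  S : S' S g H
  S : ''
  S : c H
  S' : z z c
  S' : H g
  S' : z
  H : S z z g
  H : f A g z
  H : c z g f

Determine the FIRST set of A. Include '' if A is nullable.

From A : S g c: S nullable, take FIRST(S) ∪ {g} = { c, f, g, z }.
Union: FIRST(A) = { c, f, g, z }.

{ c, f, g, z }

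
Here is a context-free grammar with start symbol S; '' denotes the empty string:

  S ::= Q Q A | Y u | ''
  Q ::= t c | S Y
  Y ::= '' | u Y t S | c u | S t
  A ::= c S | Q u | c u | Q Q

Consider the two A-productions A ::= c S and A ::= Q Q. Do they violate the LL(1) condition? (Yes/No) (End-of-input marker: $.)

FIRST(c S) = { c } and FIRST(Q Q) = { c, t, u, '' }.
Both contain c, so the two alternatives are not disjoint — LL(1) conflict.

Yes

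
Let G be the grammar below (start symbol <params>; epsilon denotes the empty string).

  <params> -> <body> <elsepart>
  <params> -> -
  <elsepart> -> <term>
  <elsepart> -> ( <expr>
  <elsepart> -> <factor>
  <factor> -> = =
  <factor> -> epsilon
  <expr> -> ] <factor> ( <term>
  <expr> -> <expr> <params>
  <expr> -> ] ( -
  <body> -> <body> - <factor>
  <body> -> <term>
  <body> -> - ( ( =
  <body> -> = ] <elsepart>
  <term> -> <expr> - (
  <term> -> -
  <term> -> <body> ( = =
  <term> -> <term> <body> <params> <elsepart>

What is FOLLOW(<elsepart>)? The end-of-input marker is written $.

In <params> -> <body> <elsepart>: <elsepart> is at the end, add FOLLOW(<params>) = { $, (, -, =, ] }.
In <body> -> = ] <elsepart>: <elsepart> is at the end, add FOLLOW(<body>) = { $, (, -, =, ] }.
In <term> -> <term> <body> <params> <elsepart>: <elsepart> is at the end, add FOLLOW(<term>) = { $, (, -, =, ] }.
Union: FOLLOW(<elsepart>) = { $, (, -, =, ] }.

{ $, (, -, =, ] }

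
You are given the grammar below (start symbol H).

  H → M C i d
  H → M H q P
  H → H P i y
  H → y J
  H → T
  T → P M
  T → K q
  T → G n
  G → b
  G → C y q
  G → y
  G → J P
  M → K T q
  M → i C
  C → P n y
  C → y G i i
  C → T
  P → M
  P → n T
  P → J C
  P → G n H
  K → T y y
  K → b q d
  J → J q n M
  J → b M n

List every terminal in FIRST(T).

From T → P M: add FIRST(P) = { b, i, n, y }.
From T → K q: add FIRST(K) = { b, i, n, y }.
From T → G n: add FIRST(G) = { b, i, n, y }.
Union: FIRST(T) = { b, i, n, y }.

{ b, i, n, y }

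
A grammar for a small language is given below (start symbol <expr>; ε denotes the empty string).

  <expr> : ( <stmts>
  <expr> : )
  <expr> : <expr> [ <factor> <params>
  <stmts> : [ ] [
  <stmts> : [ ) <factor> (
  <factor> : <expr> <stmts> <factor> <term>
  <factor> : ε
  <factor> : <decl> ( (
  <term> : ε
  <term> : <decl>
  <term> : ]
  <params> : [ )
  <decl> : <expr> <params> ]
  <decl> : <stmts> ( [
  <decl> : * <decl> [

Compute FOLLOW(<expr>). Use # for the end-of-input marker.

<expr> is the start symbol, so # ∈ FOLLOW(<expr>).
In <expr> : <expr> [ <factor> <params>: add FIRST([ <factor> <params>) = { [ }.
In <factor> : <expr> <stmts> <factor> <term>: add FIRST(<stmts> <factor> <term>) = { [ }.
In <decl> : <expr> <params> ]: add FIRST(<params> ]) = { [ }.
Union: FOLLOW(<expr>) = { #, [ }.

{ #, [ }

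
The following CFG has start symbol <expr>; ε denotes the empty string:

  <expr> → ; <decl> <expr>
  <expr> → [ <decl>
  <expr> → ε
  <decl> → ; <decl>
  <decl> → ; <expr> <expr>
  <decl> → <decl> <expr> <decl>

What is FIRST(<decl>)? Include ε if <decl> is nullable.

{ ; }

<decl> → ; <decl> contributes {;}.
<decl> → ; <expr> <expr> contributes {;}.
From <decl> → <decl> <expr> <decl>: add FIRST(<decl>) = { ; }.
Union: FIRST(<decl>) = { ; }.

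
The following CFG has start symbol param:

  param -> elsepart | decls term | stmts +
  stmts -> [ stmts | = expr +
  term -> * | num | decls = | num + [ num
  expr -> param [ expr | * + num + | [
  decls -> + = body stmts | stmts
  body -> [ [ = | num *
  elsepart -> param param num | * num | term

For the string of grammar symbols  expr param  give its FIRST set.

{ *, +, =, [, num }

Add FIRST(expr) = { *, +, =, [, num }; expr is not nullable, stop.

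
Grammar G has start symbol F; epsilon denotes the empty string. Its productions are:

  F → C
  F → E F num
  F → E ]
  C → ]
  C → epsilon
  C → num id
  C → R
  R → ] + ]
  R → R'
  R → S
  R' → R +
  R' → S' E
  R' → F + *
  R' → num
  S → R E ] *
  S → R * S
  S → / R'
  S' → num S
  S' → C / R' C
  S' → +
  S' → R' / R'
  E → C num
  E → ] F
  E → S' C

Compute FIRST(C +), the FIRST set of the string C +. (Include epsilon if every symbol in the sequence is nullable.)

{ +, /, ], num }

Add FIRST(C)\{epsilon} = { +, /, ], num }; C is nullable, continue.
+ is a terminal; add {+} and stop.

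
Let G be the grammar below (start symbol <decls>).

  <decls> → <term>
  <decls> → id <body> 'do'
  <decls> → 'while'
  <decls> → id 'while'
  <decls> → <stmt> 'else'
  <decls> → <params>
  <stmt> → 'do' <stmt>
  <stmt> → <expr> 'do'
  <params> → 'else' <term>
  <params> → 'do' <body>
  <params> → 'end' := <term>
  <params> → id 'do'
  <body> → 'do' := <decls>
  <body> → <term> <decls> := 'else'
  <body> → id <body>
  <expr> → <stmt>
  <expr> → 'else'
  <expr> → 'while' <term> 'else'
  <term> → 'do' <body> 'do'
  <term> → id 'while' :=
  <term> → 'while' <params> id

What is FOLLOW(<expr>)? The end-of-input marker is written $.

{ 'do' }

In <stmt> → <expr> 'do': add FIRST('do') = { 'do' }.
Union: FOLLOW(<expr>) = { 'do' }.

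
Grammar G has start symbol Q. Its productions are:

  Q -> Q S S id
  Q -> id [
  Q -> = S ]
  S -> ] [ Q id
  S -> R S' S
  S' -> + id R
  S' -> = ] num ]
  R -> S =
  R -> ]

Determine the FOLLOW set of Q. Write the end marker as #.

{ #, ], id }

Q is the start symbol, so # ∈ FOLLOW(Q).
In Q -> Q S S id: add FIRST(S S id) = { ] }.
In S -> ] [ Q id: add FIRST(id) = { id }.
Union: FOLLOW(Q) = { #, ], id }.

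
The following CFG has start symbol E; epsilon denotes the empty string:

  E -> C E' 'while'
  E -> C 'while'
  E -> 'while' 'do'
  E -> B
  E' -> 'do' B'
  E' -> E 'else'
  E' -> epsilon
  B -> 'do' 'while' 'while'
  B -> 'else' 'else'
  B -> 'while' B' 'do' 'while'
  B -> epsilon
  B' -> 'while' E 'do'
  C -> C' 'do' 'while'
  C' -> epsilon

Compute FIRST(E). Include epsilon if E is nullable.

From E -> C E' 'while': add FIRST(C) = { 'do' }.
From E -> C 'while': add FIRST(C) = { 'do' }.
E -> 'while' 'do' contributes {'while'}.
From E -> B: add FIRST(B) = { 'do', 'else', 'while', epsilon } (including epsilon since B is nullable).
Union: FIRST(E) = { 'do', 'else', 'while', epsilon }.

{ 'do', 'else', 'while', epsilon }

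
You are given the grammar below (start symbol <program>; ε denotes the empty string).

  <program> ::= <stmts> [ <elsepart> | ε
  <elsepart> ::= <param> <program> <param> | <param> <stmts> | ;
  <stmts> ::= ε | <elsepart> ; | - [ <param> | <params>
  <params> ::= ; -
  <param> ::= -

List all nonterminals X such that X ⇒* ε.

Directly nullable (have an ε-production): <program>, <stmts>.
No other nonterminal has a production whose RHS symbols are all nullable.

{ <program>, <stmts> }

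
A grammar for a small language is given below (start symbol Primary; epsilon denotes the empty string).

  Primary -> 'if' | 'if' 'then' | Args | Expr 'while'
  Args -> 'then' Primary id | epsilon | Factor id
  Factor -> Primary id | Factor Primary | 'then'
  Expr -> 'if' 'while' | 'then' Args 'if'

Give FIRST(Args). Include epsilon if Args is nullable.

{ 'if', 'then', id, epsilon }

Args -> 'then' Primary id contributes {'then'}.
Args -> epsilon contributes epsilon.
From Args -> Factor id: add FIRST(Factor) = { 'if', 'then', id }.
Union: FIRST(Args) = { 'if', 'then', id, epsilon }.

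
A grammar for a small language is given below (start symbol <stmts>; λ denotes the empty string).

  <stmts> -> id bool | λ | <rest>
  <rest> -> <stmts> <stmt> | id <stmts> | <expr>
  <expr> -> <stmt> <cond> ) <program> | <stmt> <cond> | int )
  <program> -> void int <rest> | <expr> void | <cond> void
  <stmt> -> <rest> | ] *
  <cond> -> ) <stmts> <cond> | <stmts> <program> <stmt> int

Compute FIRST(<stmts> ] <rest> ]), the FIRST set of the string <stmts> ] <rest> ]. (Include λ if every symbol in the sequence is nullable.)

Add FIRST(<stmts>)\{λ} = { ], id, int }; <stmts> is nullable, continue.
] is a terminal; add {]} and stop.

{ ], id, int }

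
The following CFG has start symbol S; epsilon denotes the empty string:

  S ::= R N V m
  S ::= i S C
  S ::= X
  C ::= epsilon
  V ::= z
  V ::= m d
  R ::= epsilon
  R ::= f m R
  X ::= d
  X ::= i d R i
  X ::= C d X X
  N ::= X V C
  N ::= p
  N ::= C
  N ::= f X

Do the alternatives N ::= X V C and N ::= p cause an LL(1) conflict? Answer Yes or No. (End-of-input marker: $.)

FIRST(X V C) = { d, i } and FIRST(p) = { p }.
The FIRST sets are disjoint and neither alternative is nullable — no conflict.

No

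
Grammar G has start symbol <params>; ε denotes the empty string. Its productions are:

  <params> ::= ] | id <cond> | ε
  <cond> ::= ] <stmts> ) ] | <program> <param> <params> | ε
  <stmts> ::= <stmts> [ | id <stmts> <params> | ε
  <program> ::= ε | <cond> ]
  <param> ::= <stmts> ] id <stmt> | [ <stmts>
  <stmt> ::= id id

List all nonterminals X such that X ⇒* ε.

{ <cond>, <params>, <program>, <stmts> }

Directly nullable (have an ε-production): <params>, <cond>, <stmts>, <program>.
No other nonterminal has a production whose RHS symbols are all nullable.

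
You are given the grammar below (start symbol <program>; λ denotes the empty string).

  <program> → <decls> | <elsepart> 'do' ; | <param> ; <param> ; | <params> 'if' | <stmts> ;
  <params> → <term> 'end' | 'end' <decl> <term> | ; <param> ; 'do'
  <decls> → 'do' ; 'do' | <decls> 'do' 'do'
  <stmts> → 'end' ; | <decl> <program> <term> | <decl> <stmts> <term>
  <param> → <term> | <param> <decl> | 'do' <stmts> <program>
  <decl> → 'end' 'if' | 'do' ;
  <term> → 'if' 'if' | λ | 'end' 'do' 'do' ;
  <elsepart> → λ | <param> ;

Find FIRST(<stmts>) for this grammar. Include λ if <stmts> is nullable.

<stmts> → 'end' ; contributes {'end'}.
From <stmts> → <decl> <program> <term>: add FIRST(<decl>) = { 'do', 'end' }.
From <stmts> → <decl> <stmts> <term>: add FIRST(<decl>) = { 'do', 'end' }.
Union: FIRST(<stmts>) = { 'do', 'end' }.

{ 'do', 'end' }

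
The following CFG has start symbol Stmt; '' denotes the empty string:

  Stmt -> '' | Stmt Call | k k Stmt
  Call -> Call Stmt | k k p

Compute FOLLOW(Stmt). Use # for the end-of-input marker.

Stmt is the start symbol, so # ∈ FOLLOW(Stmt).
In Stmt -> Stmt Call: add FIRST(Call) = { k }.
In Stmt -> k k Stmt: Stmt is at the end, add FOLLOW(Stmt) = { #, k }.
In Call -> Call Stmt: Stmt is at the end, add FOLLOW(Call) = { #, k }.
Union: FOLLOW(Stmt) = { #, k }.

{ #, k }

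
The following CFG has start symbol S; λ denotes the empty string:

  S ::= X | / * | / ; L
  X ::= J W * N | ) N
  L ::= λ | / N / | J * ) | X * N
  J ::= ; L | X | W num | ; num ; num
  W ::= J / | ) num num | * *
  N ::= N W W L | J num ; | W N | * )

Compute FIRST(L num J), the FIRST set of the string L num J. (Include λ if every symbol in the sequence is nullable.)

Add FIRST(L)\{λ} = { ), *, /, ; }; L is nullable, continue.
num is a terminal; add {num} and stop.

{ ), *, /, ;, num }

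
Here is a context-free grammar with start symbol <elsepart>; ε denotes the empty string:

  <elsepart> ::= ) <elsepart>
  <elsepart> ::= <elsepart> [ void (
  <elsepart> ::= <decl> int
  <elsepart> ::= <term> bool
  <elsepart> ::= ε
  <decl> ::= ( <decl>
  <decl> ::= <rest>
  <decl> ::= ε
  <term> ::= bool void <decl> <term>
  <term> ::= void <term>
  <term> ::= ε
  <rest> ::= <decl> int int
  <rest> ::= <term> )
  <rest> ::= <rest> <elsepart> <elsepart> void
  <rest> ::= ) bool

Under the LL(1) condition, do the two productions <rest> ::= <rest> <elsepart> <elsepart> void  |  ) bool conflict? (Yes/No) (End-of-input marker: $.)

Yes

FIRST(<rest> <elsepart> <elsepart> void) = { (, ), bool, int, void } and FIRST() bool) = { ) }.
Both contain ), so the two alternatives are not disjoint — LL(1) conflict.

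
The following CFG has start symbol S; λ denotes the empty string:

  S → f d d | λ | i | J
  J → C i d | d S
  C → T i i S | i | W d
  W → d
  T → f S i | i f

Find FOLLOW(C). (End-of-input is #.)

In J → C i d: add FIRST(i d) = { i }.
Union: FOLLOW(C) = { i }.

{ i }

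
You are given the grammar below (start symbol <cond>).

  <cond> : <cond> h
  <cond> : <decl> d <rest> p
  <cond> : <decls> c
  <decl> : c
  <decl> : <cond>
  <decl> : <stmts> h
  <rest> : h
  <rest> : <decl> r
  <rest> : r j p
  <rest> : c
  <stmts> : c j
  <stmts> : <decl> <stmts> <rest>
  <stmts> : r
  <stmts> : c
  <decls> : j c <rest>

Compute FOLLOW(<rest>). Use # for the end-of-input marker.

In <cond> : <decl> d <rest> p: add FIRST(p) = { p }.
In <stmts> : <decl> <stmts> <rest>: <rest> is at the end, add FOLLOW(<stmts>) = { c, h, j, r }.
In <decls> : j c <rest>: <rest> is at the end, add FOLLOW(<decls>) = { c }.
Union: FOLLOW(<rest>) = { c, h, j, p, r }.

{ c, h, j, p, r }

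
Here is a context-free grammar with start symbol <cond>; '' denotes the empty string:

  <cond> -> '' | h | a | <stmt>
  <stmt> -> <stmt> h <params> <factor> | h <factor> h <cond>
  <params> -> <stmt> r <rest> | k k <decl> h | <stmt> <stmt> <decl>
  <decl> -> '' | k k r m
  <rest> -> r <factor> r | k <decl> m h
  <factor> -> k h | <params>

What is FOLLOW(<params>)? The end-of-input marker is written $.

In <stmt> -> <stmt> h <params> <factor>: add FIRST(<factor>) = { h, k }.
In <factor> -> <params>: <params> is at the end, add FOLLOW(<factor>) = { $, h, k, r }.
Union: FOLLOW(<params>) = { $, h, k, r }.

{ $, h, k, r }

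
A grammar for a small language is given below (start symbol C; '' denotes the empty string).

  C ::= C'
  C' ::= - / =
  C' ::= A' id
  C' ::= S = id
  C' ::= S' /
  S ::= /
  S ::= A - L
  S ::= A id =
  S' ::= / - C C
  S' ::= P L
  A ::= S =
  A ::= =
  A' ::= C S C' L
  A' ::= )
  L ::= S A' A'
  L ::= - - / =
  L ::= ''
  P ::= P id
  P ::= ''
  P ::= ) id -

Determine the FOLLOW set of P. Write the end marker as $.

{ -, /, =, id }

In S' ::= P L: add FIRST(L)\{''} = { -, /, = }.
  Since L is nullable, also add FOLLOW(S') = { / }.
In P ::= P id: add FIRST(id) = { id }.
Union: FOLLOW(P) = { -, /, =, id }.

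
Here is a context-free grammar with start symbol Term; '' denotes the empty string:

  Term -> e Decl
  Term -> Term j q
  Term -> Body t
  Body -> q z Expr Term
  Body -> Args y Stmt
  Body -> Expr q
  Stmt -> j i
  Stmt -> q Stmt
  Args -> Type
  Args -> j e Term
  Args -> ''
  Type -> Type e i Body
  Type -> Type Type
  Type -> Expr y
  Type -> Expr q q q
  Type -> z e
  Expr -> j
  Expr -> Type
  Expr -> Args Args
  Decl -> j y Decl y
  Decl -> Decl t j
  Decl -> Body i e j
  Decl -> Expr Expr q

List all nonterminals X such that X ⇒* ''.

Directly nullable (have an ''-production): Args.
Expr -> Args Args with every symbol nullable, so Expr is nullable.
No other nonterminal has a production whose RHS symbols are all nullable.

{ Args, Expr }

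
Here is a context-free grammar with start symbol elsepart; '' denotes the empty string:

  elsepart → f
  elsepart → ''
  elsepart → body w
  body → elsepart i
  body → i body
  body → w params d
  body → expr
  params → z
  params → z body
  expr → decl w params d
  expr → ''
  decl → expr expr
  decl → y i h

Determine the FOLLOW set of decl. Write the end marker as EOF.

In expr → decl w params d: add FIRST(w params d) = { w }.
Union: FOLLOW(decl) = { w }.

{ w }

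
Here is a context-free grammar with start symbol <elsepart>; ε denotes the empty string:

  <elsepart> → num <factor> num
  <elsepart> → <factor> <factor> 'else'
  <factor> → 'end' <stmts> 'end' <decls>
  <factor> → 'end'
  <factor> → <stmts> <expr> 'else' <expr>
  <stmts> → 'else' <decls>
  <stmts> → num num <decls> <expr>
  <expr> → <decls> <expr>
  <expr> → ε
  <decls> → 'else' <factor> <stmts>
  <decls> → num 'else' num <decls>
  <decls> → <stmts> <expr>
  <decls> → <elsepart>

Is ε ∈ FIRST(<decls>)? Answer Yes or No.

No

Nullable nonterminals: <expr>.
No production of <decls> has an RHS whose symbols are all nullable, so <decls> is not nullable.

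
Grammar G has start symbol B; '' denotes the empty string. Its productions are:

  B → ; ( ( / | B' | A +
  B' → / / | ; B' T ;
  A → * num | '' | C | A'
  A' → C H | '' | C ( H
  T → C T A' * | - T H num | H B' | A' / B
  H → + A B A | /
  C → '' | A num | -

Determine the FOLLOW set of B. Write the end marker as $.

{ $, (, *, +, -, /, ;, num }

B is the start symbol, so $ ∈ FOLLOW(B).
In T → A' / B: B is at the end, add FOLLOW(T) = { (, *, +, -, /, ;, num }.
In H → + A B A: add FIRST(A)\{''} = { (, *, +, -, /, num }.
  Since A is nullable, also add FOLLOW(H) = { (, *, +, -, /, ;, num }.
Union: FOLLOW(B) = { $, (, *, +, -, /, ;, num }.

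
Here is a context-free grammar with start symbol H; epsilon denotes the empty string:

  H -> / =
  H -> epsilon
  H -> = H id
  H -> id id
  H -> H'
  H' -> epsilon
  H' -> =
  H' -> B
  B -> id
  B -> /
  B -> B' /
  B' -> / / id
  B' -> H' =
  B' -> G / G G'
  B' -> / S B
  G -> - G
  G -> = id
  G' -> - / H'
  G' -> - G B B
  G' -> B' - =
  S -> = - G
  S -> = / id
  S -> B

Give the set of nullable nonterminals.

Directly nullable (have an epsilon-production): H, H'.
No other nonterminal has a production whose RHS symbols are all nullable.

{ H, H' }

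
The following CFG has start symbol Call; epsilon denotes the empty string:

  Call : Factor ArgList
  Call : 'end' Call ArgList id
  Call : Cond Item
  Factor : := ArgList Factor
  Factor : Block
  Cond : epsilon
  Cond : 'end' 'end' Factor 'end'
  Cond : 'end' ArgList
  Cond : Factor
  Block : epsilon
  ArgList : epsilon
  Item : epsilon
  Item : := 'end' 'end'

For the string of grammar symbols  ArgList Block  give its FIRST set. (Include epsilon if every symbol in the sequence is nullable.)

{ epsilon }

Add FIRST(ArgList)\{epsilon} = {  }; ArgList is nullable, continue.
Add FIRST(Block)\{epsilon} = {  }; Block is nullable, continue.
Every symbol is nullable, so include epsilon.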